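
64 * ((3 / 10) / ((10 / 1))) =48 / 25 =1.92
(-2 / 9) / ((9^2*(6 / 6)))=-2 / 729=-0.00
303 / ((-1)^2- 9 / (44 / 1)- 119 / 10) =-66660 / 2443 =-27.29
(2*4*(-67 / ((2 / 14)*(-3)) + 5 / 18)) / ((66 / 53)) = 298814 / 297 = 1006.11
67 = 67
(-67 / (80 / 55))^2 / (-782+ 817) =543169 / 8960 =60.62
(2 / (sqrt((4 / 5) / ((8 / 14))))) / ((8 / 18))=9 * sqrt(35) / 14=3.80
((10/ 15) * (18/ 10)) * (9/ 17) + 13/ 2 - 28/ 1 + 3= -3037/ 170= -17.86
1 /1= 1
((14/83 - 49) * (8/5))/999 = -10808/138195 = -0.08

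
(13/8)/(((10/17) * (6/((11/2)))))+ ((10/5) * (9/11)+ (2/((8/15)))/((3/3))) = 83621/10560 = 7.92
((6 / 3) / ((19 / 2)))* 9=1.89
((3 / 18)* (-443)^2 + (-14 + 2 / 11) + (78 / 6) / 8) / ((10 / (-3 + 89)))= 371164691 / 1320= 281185.37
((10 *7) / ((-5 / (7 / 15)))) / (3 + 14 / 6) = -49 / 40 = -1.22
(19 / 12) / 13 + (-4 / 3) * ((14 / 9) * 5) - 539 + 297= -252.25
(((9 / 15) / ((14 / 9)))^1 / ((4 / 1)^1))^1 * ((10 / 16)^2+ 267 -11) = 443043 / 17920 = 24.72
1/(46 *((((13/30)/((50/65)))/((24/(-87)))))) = -1200/112723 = -0.01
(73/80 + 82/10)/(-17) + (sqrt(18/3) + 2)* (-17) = -17* sqrt(6)-46969/1360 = -76.18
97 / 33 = 2.94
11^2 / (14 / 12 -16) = -726 / 89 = -8.16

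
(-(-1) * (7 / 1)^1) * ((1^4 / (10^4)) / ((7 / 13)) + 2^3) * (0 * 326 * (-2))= 0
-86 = -86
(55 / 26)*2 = 55 / 13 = 4.23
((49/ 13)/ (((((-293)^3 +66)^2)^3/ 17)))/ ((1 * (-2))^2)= 833/ 13170846031171776805956542417256475889158469332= 0.00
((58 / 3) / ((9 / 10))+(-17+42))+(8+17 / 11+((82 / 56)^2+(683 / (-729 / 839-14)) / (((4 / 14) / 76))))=-35323544066941 / 2904778800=-12160.49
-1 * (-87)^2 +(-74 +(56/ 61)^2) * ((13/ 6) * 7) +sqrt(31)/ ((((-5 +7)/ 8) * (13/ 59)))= -96878666/ 11163 +236 * sqrt(31)/ 13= -8577.47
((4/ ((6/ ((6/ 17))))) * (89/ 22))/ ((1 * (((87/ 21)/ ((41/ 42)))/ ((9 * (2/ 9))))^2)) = 299218/ 1415403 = 0.21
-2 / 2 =-1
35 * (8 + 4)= 420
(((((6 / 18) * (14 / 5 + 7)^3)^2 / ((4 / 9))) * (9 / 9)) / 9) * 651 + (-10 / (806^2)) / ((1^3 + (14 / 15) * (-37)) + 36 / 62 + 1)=29225030931564366313 / 1824399890625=16018983.05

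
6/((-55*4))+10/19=1043/2090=0.50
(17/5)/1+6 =47/5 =9.40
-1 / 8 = -0.12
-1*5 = -5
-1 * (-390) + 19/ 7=2749/ 7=392.71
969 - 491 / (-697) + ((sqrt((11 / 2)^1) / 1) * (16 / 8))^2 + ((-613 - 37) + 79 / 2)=381.20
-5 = -5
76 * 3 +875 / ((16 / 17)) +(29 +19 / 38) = 18995 / 16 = 1187.19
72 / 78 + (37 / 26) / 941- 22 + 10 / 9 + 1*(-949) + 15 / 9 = -967.30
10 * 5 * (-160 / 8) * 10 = -10000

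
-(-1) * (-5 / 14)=-5 / 14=-0.36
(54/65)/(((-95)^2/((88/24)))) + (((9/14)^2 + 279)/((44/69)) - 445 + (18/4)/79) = -2706492431017/399665266000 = -6.77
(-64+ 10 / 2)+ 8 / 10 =-291 / 5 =-58.20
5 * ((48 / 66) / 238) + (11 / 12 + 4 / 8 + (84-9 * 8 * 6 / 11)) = 725069 / 15708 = 46.16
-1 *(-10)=10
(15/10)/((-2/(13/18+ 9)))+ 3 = -103/24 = -4.29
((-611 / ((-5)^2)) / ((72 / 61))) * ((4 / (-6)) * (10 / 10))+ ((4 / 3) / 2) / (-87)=1080259 / 78300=13.80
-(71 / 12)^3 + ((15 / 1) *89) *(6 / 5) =2410345 / 1728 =1394.88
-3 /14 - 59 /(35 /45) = -1065 /14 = -76.07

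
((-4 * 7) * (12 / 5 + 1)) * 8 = -761.60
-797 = -797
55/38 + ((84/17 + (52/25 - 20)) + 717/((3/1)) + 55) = 4561867/16150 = 282.47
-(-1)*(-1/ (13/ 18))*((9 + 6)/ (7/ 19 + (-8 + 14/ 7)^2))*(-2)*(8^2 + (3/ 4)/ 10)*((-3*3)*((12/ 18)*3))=-11833371/ 8983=-1317.31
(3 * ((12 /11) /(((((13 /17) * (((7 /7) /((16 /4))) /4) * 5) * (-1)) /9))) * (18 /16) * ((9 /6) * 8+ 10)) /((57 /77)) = -5089392 /1235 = -4120.97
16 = 16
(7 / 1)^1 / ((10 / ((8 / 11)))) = 28 / 55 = 0.51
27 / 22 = 1.23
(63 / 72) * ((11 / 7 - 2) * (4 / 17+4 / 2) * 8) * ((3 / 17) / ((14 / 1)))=-171 / 2023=-0.08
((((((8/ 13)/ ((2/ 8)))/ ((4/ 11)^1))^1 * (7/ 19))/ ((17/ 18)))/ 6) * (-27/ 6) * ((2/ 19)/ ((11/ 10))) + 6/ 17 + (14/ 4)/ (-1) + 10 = 1063229/ 159562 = 6.66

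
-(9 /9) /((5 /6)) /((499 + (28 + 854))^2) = -6 /9535805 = -0.00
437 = 437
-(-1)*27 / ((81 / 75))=25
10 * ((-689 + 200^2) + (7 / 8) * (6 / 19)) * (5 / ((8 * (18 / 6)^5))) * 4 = 74691425 / 18468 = 4044.37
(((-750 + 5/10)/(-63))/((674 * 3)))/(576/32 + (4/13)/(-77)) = 214357/655637544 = 0.00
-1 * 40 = -40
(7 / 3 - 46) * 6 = -262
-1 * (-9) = 9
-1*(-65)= 65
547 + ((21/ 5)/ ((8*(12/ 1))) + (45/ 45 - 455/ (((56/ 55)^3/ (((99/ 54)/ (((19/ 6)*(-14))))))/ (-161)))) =-11067813271/ 4766720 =-2321.89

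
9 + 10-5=14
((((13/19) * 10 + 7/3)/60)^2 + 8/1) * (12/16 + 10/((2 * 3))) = 2721497141/140356800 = 19.39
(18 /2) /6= 3 /2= 1.50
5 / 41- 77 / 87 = -0.76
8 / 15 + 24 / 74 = 476 / 555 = 0.86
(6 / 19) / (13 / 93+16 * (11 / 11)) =0.02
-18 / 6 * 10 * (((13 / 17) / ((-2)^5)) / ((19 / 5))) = 975 / 5168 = 0.19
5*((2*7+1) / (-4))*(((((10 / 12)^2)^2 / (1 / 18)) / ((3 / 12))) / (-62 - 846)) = 15625 / 21792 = 0.72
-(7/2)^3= -42.88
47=47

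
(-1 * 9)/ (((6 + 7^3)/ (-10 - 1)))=99/ 349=0.28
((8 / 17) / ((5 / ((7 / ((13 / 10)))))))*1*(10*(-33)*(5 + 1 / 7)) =-190080 / 221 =-860.09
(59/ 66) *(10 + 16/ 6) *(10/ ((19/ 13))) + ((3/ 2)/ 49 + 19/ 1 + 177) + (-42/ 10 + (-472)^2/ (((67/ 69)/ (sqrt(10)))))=13064003/ 48510 + 15372096 *sqrt(10)/ 67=725804.17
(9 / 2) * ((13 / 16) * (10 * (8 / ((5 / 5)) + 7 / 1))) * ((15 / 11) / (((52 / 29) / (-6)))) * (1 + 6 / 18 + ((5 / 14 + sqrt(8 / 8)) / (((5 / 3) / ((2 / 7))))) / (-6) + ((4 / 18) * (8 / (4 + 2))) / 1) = -137331675 / 34496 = -3981.09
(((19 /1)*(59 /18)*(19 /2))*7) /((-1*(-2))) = 149093 /72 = 2070.74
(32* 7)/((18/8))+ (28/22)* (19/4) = 20909/198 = 105.60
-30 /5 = -6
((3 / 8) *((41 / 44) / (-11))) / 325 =-0.00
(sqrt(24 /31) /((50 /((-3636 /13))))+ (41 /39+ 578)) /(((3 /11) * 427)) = 248413 /49959 - 13332 * sqrt(186) /4302025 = 4.93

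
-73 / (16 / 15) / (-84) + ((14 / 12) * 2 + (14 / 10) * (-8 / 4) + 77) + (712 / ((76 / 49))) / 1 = 68487641 / 127680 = 536.40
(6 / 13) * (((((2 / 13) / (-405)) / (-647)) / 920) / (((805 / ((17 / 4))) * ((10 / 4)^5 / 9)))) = 68 / 474488823046875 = 0.00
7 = 7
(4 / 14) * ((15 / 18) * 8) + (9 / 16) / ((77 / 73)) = 9011 / 3696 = 2.44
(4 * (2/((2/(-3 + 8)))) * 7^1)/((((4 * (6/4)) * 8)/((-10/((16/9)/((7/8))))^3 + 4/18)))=-9827250545/28311552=-347.11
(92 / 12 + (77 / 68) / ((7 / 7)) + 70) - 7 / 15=26633 / 340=78.33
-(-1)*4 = 4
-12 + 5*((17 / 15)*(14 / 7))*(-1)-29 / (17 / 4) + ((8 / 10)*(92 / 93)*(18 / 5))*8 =-291086 / 39525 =-7.36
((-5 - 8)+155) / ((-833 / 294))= -852 / 17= -50.12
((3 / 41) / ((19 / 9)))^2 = 729 / 606841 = 0.00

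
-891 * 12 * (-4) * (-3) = -128304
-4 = -4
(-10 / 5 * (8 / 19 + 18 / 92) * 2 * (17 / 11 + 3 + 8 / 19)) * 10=-1017240 / 8303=-122.51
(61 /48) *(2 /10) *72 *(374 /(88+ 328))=16.45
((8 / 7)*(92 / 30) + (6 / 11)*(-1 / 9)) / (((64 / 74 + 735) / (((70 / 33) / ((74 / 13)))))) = 5746 / 3294467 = 0.00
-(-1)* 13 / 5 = 13 / 5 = 2.60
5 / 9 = 0.56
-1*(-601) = 601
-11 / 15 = -0.73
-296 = -296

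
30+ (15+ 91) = 136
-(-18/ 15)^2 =-36/ 25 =-1.44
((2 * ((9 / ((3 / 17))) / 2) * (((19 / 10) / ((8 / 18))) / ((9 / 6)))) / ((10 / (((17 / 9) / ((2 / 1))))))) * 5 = 5491 / 80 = 68.64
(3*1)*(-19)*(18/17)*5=-5130/17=-301.76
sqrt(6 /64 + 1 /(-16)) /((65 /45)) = 9 * sqrt(2) /104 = 0.12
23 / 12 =1.92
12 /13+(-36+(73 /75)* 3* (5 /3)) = -5891 /195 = -30.21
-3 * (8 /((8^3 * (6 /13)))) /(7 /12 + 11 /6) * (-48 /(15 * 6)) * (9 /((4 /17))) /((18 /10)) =221 /464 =0.48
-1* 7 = -7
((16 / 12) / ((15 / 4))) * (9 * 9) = 144 / 5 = 28.80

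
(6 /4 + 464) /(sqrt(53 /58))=931 * sqrt(3074) /106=486.96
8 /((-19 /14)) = -112 /19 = -5.89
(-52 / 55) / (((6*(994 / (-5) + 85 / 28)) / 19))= 13832 / 904431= 0.02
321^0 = 1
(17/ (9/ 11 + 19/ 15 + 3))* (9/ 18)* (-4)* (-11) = 61710/ 839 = 73.55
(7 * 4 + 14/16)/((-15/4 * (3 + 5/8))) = -308/145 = -2.12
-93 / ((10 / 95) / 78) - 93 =-69006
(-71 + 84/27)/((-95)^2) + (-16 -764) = -63356111/81225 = -780.01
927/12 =309/4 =77.25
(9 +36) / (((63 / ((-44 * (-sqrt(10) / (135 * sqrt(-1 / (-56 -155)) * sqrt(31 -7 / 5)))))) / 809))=88990 * sqrt(15614) / 6993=1590.14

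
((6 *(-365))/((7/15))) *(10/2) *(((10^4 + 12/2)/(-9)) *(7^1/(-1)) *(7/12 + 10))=-5797851625/3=-1932617208.33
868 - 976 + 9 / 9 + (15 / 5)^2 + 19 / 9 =-863 / 9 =-95.89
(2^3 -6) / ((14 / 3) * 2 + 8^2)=3 / 110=0.03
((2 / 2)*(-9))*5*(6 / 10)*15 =-405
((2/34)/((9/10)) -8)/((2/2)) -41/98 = -125245/14994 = -8.35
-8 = -8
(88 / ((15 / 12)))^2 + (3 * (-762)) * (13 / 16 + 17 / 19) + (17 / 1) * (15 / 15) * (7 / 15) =12099389 / 11400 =1061.35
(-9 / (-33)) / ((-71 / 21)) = -63 / 781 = -0.08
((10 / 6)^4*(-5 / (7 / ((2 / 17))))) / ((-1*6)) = 3125 / 28917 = 0.11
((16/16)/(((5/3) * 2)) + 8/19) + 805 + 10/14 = 1072559/1330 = 806.44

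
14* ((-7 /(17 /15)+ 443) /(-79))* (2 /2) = -1316 /17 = -77.41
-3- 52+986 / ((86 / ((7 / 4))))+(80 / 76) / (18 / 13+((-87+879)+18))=-301057747 / 8617716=-34.93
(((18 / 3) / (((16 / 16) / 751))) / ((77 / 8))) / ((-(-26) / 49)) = 126168 / 143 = 882.29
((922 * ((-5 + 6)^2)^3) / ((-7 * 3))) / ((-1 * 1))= 922 / 21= 43.90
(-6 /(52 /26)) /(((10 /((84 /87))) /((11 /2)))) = -231 /145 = -1.59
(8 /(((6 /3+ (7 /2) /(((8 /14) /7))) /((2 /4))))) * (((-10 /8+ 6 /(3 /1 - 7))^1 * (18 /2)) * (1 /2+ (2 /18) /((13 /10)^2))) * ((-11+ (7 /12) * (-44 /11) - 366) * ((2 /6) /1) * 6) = 172347824 /182013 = 946.90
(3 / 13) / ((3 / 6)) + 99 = 1293 / 13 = 99.46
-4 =-4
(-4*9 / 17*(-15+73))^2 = 4359744 / 289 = 15085.62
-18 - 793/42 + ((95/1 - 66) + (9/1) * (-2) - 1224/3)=-18223/42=-433.88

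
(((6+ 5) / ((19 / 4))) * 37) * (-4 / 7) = -6512 / 133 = -48.96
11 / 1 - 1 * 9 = 2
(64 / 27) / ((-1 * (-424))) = 8 / 1431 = 0.01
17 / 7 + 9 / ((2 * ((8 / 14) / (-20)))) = -2171 / 14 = -155.07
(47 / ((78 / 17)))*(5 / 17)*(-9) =-705 / 26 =-27.12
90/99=10/11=0.91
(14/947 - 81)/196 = -76693/185612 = -0.41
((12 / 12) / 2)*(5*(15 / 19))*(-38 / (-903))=25 / 301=0.08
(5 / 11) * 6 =30 / 11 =2.73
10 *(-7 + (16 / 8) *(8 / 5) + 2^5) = 282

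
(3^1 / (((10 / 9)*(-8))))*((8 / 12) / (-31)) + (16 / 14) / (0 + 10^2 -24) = 3677 / 164920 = 0.02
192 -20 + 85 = 257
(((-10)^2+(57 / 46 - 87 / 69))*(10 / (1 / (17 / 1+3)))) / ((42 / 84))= 919800 / 23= 39991.30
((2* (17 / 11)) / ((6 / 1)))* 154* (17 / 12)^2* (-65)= -10349.14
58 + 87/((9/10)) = 464/3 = 154.67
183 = 183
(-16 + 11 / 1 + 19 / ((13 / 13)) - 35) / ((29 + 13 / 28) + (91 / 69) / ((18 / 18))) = -40572 / 59473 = -0.68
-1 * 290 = -290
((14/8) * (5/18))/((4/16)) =35/18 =1.94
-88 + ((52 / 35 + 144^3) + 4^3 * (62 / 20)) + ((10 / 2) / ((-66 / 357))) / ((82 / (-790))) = 94279272987 / 31570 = 2986356.45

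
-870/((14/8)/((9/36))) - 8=-926/7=-132.29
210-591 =-381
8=8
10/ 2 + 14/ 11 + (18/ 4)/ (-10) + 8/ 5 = 1633/ 220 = 7.42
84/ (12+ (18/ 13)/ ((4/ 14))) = 364/ 73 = 4.99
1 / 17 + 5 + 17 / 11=1235 / 187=6.60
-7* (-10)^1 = 70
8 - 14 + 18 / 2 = 3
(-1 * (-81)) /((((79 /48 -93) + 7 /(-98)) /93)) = -2531088 /30719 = -82.39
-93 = -93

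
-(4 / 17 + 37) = -633 / 17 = -37.24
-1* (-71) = 71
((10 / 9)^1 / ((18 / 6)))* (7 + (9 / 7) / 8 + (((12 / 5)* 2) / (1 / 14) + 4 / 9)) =188509 / 6804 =27.71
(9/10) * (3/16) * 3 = 81/160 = 0.51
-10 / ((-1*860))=0.01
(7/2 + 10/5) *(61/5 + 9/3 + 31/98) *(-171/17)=-14301243/16660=-858.42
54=54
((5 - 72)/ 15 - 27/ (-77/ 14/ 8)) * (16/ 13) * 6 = 183776/ 715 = 257.03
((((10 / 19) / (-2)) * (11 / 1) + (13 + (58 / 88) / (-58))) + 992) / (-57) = -1675501 / 95304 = -17.58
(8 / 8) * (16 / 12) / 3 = 4 / 9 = 0.44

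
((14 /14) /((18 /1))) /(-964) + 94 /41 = 1631047 /711432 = 2.29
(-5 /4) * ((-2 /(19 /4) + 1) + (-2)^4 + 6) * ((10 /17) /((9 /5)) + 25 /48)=-1483625 /62016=-23.92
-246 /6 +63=22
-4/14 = -2/7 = -0.29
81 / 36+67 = 277 / 4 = 69.25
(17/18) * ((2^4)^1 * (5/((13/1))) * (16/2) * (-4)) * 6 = -43520/39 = -1115.90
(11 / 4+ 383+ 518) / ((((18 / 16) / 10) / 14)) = 337400 / 3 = 112466.67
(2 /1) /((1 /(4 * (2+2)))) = 32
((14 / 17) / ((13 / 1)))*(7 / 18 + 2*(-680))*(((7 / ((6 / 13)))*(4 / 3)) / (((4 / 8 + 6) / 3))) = -4796708 / 5967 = -803.87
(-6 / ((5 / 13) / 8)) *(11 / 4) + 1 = -1711 / 5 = -342.20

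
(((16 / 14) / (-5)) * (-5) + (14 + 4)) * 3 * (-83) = -33366 / 7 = -4766.57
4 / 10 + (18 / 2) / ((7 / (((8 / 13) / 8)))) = 227 / 455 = 0.50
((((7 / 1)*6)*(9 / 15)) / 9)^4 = 38416 / 625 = 61.47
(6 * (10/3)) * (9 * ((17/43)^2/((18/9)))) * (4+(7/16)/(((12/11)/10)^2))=33927155/59168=573.40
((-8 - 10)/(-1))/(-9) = -2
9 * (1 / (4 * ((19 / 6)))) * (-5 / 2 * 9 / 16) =-1215 / 1216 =-1.00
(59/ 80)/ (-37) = -59/ 2960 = -0.02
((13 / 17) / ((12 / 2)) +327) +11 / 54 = 150245 / 459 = 327.33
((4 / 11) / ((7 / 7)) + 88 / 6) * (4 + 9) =6448 / 33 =195.39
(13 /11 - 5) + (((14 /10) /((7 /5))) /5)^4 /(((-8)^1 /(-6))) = -104967 /27500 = -3.82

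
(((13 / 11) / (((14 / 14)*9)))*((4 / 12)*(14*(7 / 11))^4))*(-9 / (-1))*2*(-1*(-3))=2398157216 / 161051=14890.67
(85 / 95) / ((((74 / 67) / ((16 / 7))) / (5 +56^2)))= 28620792 / 4921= 5816.05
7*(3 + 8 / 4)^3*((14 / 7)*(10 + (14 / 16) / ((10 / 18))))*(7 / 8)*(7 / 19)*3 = 11910675 / 608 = 19589.93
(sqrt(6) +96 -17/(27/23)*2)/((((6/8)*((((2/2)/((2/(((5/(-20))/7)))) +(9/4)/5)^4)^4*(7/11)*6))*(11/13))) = 5301561569447926594273280000000000000000*sqrt(6)/19002399070817297569910537287889289 +9595826440700747135634636800000000000000000/513064774912067034387584506773010803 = 19386346.88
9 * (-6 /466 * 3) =-81 /233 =-0.35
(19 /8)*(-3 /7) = -57 /56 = -1.02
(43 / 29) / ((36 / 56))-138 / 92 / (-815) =982043 / 425430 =2.31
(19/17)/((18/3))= 19/102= 0.19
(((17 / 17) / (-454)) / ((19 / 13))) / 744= -13 / 6417744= -0.00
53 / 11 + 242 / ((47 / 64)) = 172859 / 517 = 334.35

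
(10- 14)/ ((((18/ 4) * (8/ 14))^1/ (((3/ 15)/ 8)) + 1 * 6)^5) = -16807/ 64226590127208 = -0.00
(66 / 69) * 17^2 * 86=546788 / 23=23773.39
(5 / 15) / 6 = 0.06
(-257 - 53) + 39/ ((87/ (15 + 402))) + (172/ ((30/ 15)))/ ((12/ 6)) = -2322/ 29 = -80.07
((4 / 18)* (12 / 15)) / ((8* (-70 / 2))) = -1 / 1575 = -0.00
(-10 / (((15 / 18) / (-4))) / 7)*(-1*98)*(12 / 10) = -806.40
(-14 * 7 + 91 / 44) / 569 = -4221 / 25036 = -0.17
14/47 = 0.30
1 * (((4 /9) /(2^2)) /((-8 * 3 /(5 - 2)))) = -0.01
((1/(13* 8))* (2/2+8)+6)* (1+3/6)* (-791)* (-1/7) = 214587/208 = 1031.67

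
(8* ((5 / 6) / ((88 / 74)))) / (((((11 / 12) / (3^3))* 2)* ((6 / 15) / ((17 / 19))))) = 424575 / 2299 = 184.68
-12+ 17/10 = -103/10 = -10.30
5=5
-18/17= -1.06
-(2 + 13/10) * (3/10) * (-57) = 5643/100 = 56.43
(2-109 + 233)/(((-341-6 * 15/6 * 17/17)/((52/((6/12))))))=-3276/89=-36.81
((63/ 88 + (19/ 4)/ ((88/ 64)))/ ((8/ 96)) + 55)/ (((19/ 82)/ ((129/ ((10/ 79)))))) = 965607441/ 2090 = 462013.13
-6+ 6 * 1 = 0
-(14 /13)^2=-196 /169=-1.16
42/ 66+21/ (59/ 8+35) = 1407/ 1243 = 1.13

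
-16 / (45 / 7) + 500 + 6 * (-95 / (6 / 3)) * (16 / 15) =8708 / 45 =193.51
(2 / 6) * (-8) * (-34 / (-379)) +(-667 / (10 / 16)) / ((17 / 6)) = -36425312 / 96645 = -376.90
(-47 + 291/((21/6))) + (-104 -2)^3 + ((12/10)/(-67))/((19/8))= -53064107871/44555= -1190979.86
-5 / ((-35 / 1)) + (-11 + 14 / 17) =-1194 / 119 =-10.03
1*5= 5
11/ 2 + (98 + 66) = 339/ 2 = 169.50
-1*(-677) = 677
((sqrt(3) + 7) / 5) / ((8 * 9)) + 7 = 7.02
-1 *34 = -34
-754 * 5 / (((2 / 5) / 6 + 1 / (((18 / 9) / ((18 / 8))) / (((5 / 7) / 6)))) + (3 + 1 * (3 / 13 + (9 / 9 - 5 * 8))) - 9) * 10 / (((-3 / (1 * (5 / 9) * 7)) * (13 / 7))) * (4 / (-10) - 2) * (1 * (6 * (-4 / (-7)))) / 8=591136000 / 973379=607.30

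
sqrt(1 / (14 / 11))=sqrt(154) / 14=0.89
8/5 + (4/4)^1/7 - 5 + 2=-1.26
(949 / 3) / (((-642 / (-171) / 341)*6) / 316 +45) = 485737109 / 69098856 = 7.03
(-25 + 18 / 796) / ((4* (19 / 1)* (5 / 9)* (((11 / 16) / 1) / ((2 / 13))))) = -0.13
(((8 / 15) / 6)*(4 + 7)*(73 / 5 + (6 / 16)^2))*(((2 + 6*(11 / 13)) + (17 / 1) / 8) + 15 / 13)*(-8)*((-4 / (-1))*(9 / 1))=-55882299 / 1300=-42986.38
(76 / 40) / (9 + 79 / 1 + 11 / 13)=247 / 11550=0.02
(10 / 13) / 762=0.00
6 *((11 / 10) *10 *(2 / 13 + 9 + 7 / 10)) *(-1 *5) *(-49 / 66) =2414.19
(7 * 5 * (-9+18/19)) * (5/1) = -26775/19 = -1409.21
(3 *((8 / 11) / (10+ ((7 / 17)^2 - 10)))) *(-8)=-55488 / 539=-102.95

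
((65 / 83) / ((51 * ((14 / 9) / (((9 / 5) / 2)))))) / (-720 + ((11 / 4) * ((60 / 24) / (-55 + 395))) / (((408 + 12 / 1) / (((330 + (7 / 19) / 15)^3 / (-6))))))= -23400987480000 / 2656167558908915209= -0.00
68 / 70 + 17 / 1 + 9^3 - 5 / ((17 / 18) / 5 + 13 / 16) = 741.98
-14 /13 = -1.08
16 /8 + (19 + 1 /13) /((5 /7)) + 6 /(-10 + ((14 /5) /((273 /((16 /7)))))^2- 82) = 159567496833 /5571009470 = 28.64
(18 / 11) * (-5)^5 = -56250 / 11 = -5113.64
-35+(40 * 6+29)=234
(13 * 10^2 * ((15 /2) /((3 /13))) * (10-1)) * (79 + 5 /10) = 30229875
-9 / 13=-0.69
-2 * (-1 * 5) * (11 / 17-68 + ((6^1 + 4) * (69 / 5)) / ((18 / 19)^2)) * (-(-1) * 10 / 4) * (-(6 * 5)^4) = -1749727941.18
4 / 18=2 / 9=0.22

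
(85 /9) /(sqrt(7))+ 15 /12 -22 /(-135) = 763 /540+ 85* sqrt(7) /63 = 4.98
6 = 6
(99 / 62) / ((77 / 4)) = 0.08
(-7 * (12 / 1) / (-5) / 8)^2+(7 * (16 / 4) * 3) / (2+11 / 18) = 171927 / 4700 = 36.58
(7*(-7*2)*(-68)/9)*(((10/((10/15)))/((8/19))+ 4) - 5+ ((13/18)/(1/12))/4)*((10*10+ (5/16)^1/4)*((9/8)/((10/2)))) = 314075153/512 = 613428.03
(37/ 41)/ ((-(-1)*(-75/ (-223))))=8251/ 3075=2.68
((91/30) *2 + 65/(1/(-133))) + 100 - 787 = -139889/15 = -9325.93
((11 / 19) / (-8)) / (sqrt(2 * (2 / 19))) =-11 * sqrt(19) / 304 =-0.16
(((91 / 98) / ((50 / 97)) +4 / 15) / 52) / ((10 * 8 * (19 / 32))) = 4343 / 5187000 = 0.00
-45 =-45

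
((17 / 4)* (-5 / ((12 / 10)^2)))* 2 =-2125 / 72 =-29.51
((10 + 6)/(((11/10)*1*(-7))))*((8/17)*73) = -93440/1309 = -71.38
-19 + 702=683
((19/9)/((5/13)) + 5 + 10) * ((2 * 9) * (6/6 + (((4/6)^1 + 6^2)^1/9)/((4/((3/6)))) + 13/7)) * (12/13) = 938596/819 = 1146.03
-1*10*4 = -40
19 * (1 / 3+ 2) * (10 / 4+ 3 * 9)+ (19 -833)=2963 / 6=493.83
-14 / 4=-7 / 2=-3.50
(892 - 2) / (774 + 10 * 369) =445 / 2232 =0.20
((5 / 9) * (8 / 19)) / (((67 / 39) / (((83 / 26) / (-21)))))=-1660 / 80199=-0.02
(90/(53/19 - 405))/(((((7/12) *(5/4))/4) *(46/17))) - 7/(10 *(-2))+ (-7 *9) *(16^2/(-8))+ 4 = 24852037227/12303620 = 2019.90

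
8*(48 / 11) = 384 / 11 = 34.91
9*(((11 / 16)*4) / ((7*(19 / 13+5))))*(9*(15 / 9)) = 6435 / 784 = 8.21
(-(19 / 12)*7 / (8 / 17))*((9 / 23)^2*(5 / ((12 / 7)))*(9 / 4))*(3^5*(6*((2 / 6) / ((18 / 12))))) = -519204735 / 67712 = -7667.84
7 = 7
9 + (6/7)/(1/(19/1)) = 177/7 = 25.29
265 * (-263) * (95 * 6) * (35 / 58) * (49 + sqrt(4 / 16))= -68825554875 / 58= -1186647497.84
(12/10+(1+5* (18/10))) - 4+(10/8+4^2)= 489/20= 24.45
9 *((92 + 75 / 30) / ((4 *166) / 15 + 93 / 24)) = 102060 / 5777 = 17.67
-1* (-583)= 583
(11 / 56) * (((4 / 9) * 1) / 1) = 11 / 126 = 0.09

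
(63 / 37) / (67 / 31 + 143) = 217 / 18500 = 0.01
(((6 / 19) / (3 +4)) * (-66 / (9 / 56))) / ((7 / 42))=-2112 / 19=-111.16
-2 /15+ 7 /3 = 11 /5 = 2.20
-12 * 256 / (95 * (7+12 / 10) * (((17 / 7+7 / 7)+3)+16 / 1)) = -21504 / 122303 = -0.18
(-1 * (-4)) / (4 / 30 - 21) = -60 / 313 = -0.19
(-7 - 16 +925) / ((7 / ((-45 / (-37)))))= 40590 / 259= 156.72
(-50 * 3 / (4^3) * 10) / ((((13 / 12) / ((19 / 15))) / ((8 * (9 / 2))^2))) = -461700 / 13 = -35515.38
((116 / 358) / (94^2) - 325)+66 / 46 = -5885296657 / 18188906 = -323.57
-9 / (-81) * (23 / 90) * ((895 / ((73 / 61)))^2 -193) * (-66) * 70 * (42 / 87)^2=-689507873424832 / 40335201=-17094444.96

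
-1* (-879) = 879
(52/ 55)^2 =2704/ 3025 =0.89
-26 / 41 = -0.63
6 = 6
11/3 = 3.67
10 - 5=5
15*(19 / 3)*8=760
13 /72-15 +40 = 1813 /72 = 25.18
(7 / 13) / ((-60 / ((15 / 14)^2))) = -15 / 1456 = -0.01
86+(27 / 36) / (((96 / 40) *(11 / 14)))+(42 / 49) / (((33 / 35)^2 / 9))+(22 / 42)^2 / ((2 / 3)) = 95.49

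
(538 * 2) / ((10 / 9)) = 968.40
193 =193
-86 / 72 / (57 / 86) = -1849 / 1026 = -1.80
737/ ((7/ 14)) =1474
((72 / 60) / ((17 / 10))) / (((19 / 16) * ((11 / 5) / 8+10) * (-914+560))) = -1280 / 7832427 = -0.00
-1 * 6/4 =-1.50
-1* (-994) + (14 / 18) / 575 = 5143957 / 5175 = 994.00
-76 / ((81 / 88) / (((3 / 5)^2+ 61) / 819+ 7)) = -74524384 / 127575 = -584.16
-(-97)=97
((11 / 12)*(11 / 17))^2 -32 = -31.65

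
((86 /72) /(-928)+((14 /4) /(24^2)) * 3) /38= 283 /634752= 0.00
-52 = -52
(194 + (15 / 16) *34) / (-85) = -1807 / 680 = -2.66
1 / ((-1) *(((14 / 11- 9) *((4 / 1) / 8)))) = 22 / 85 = 0.26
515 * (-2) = -1030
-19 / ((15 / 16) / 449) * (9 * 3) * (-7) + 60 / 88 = 189183531 / 110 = 1719850.28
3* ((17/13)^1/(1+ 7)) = 51/104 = 0.49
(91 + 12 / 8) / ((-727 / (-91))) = 16835 / 1454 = 11.58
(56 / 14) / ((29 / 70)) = 280 / 29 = 9.66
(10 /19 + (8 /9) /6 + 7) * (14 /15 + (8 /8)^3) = 114173 /7695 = 14.84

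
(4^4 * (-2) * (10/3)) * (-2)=10240/3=3413.33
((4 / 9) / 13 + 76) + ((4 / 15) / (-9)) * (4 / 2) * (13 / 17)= 2267128 / 29835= 75.99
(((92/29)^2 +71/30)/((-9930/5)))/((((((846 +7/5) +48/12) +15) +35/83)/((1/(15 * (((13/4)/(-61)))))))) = 1587913753/175743380242755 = 0.00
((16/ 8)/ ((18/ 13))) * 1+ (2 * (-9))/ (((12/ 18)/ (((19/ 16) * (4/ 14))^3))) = 616271/ 1580544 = 0.39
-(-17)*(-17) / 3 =-289 / 3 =-96.33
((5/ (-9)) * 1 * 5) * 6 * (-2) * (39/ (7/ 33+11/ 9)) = 906.34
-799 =-799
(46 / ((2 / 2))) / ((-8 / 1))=-23 / 4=-5.75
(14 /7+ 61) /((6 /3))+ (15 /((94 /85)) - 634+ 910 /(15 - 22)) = -718.94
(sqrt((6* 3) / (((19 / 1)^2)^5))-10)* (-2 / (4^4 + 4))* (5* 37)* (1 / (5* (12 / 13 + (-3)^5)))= -37 / 3147 + 37* sqrt(2) / 25974278510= -0.01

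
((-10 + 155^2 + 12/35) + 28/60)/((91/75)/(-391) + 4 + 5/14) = 9859690600/1787551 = 5515.75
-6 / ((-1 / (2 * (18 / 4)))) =54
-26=-26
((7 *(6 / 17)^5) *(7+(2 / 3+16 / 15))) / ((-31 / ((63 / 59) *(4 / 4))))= -149742432 / 12984592265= -0.01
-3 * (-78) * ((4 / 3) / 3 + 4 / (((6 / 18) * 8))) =455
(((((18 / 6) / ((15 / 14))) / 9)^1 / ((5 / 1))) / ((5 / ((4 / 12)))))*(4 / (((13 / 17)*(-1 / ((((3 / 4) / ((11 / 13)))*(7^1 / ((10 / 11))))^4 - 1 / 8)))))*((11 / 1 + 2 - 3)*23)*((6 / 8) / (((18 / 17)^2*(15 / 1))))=-4393374326468113 / 9097920000000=-482.90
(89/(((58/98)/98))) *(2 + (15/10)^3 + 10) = 26283747/116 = 226584.03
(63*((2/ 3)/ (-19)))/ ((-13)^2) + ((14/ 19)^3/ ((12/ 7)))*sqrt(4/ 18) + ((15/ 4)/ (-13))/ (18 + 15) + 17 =4802*sqrt(2)/ 61731 + 2398745/ 141284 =17.09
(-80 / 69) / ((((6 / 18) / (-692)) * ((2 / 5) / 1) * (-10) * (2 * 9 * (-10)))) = 692 / 207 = 3.34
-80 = -80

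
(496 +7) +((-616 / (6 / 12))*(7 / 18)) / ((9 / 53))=-187793 / 81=-2318.43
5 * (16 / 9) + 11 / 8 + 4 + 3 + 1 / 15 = 6239 / 360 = 17.33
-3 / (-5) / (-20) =-3 / 100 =-0.03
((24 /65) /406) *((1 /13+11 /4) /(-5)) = -63 /122525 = -0.00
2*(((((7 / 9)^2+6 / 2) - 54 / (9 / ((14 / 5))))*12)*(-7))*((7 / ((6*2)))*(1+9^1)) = 1047424 / 81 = 12931.16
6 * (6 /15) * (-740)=-1776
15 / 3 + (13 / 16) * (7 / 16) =1371 / 256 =5.36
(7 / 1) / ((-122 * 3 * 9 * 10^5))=-7 / 329400000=-0.00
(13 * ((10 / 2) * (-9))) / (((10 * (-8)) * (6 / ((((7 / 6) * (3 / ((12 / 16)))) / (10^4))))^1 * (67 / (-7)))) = -637 / 10720000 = -0.00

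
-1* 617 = -617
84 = 84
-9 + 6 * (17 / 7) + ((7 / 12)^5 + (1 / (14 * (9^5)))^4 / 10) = 5.64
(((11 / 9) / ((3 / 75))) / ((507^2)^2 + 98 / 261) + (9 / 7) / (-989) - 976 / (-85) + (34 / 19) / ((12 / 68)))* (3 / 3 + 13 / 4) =3126686612603036186966 / 34026050034828008745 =91.89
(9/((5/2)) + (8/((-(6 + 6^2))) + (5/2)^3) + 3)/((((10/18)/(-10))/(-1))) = 55527/140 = 396.62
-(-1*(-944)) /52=-236 /13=-18.15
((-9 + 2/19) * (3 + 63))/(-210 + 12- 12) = 1859/665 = 2.80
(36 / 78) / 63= 2 / 273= 0.01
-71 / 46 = -1.54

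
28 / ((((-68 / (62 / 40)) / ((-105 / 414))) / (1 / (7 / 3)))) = 217 / 3128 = 0.07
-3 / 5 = -0.60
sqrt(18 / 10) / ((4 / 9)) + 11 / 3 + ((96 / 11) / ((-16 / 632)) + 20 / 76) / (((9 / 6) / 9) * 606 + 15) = 50705 / 72732 + 27 * sqrt(5) / 20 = 3.72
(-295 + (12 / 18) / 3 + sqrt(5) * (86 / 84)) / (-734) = 2653 / 6606 - 43 * sqrt(5) / 30828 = 0.40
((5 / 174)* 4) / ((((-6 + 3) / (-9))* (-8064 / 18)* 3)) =-5 / 19488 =-0.00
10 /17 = 0.59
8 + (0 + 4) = 12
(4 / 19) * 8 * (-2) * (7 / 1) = -448 / 19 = -23.58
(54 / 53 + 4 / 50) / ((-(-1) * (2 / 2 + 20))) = 208 / 3975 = 0.05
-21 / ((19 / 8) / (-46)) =7728 / 19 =406.74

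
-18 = -18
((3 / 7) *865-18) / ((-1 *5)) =-70.54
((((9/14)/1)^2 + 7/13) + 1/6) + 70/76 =296201/145236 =2.04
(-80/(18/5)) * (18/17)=-400/17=-23.53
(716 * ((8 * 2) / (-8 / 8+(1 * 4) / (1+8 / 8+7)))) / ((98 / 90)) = -927936 / 49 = -18937.47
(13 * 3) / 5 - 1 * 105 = -486 / 5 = -97.20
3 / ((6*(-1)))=-1 / 2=-0.50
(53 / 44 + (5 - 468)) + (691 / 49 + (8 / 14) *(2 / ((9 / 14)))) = -8652547 / 19404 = -445.92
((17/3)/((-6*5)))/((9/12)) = -34/135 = -0.25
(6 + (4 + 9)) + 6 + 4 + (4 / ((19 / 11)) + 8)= 747 / 19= 39.32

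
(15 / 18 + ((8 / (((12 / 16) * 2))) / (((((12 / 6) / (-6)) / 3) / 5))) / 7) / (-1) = 1405 / 42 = 33.45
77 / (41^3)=77 / 68921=0.00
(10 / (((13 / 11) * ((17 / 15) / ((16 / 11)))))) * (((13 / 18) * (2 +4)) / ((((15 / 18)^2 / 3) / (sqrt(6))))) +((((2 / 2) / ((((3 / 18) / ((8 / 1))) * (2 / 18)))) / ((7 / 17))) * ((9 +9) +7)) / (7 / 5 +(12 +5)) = 1923.43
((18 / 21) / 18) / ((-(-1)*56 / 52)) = 13 / 294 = 0.04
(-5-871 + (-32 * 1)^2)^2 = 21904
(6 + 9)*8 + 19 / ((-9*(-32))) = 34579 / 288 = 120.07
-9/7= -1.29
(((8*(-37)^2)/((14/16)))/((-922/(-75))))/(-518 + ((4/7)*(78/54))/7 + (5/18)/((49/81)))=-413985600/210385187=-1.97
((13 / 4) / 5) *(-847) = -11011 / 20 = -550.55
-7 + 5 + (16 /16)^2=-1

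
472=472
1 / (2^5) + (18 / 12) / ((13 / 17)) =1.99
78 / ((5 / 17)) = 1326 / 5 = 265.20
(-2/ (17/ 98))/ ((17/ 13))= -2548/ 289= -8.82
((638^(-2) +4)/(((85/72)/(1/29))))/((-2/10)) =-29307186/50168173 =-0.58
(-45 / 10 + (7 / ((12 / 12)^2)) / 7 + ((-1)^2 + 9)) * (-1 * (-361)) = 4693 / 2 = 2346.50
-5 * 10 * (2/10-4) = 190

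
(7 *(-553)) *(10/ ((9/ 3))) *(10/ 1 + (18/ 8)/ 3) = -832265/ 6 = -138710.83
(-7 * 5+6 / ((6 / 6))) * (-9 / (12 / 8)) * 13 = 2262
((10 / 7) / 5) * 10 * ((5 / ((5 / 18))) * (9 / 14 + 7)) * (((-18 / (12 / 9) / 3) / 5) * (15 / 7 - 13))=1317384 / 343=3840.77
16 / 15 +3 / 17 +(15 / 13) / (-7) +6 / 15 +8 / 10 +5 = 7.28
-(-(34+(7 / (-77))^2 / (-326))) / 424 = 0.08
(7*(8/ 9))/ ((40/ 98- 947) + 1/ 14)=-0.01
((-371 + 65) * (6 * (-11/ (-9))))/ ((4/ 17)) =-9537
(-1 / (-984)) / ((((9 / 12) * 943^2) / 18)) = 0.00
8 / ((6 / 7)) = 28 / 3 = 9.33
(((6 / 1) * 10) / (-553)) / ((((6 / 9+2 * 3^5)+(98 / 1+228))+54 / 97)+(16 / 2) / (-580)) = -1265850 / 9487649017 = -0.00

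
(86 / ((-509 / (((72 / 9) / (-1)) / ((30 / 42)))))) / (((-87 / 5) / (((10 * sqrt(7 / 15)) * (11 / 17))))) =-105952 * sqrt(105) / 2258433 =-0.48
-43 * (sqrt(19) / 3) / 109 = -43 * sqrt(19) / 327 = -0.57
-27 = -27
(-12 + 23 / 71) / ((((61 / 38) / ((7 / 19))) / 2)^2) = -649936 / 264191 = -2.46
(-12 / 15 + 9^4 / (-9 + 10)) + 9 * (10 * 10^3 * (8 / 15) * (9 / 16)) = 167801 / 5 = 33560.20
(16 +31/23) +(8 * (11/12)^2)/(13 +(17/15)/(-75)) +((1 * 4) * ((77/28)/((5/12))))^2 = 1091681537/1527200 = 714.83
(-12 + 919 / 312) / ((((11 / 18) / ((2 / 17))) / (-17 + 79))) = -262725 / 2431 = -108.07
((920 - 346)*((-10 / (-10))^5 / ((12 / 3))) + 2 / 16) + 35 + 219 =3181 / 8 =397.62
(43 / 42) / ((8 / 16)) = 43 / 21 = 2.05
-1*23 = -23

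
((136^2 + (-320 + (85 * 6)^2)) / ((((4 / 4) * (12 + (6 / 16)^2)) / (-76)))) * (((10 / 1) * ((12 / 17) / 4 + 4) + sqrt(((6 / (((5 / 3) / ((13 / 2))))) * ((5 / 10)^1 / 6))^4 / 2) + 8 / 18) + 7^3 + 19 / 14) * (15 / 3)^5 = -1751188085240000000 / 832167-2680632708000 * sqrt(2) / 259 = -2119007995862.81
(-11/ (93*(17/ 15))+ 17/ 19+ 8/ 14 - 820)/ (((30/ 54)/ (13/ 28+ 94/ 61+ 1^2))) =-4428.41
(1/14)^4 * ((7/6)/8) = 1/263424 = 0.00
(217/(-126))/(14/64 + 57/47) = -23312/19377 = -1.20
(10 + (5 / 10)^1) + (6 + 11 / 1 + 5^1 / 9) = 505 / 18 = 28.06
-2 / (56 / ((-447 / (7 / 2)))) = 447 / 98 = 4.56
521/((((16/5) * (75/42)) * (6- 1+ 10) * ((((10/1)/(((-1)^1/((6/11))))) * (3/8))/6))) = -40117/2250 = -17.83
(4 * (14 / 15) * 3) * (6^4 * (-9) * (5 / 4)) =-163296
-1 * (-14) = 14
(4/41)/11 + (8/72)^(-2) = 36535/451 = 81.01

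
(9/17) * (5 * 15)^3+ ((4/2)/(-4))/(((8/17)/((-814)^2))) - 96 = -32691589/68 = -480758.66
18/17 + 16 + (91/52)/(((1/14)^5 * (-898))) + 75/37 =-290614639/282421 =-1029.01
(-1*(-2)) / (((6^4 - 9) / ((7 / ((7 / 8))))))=16 / 1287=0.01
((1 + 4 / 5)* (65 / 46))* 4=234 / 23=10.17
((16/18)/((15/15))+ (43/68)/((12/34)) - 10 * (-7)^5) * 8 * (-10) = -121012330/9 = -13445814.44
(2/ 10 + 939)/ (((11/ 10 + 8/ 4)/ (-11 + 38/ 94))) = -4677216/ 1457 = -3210.17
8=8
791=791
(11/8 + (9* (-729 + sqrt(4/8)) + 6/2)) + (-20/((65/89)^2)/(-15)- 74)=-672091903/101400 + 9* sqrt(2)/2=-6621.76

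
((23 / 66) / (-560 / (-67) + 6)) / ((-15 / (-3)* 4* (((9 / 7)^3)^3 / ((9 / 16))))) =62184908387 / 874599171114240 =0.00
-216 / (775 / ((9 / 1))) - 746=-580094 / 775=-748.51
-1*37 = -37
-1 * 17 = -17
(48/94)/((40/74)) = 222/235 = 0.94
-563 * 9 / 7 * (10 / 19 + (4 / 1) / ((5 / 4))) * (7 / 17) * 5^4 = -224214750 / 323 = -694163.31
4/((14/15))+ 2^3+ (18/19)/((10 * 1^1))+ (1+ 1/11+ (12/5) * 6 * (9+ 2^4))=2731943/7315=373.47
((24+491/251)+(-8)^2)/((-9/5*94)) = -112895/212346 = -0.53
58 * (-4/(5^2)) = -232/25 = -9.28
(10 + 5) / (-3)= -5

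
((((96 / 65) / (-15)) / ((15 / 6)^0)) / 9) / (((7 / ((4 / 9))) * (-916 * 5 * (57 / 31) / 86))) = 85312 / 12026707875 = 0.00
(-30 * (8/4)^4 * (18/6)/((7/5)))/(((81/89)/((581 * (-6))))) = 11819200/3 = 3939733.33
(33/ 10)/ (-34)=-33/ 340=-0.10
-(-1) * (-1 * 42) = -42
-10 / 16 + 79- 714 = -5085 / 8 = -635.62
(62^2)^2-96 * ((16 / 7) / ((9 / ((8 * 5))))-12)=310306768 / 21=14776512.76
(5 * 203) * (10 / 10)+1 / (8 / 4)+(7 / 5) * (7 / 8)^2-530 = 155703 / 320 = 486.57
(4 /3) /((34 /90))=3.53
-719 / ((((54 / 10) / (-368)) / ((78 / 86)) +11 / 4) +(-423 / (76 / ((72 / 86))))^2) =-11479796216720 / 390327624257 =-29.41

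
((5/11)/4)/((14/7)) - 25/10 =-215/88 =-2.44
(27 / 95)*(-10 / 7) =-54 / 133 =-0.41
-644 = -644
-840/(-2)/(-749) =-0.56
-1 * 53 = -53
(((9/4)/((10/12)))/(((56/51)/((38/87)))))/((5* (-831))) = -2907/11246200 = -0.00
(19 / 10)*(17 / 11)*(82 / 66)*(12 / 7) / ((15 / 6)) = 2.50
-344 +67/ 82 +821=39181/ 82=477.82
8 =8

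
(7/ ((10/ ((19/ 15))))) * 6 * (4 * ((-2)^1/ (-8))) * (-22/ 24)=-4.88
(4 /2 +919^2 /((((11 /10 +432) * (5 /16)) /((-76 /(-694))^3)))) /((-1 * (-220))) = 184488305517 /3981065187286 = 0.05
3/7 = 0.43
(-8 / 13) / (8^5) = -1 / 53248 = -0.00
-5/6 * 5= -25/6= -4.17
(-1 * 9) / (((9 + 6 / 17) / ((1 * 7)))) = -357 / 53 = -6.74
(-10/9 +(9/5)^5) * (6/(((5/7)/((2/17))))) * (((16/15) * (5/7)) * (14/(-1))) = -26363008/140625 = -187.47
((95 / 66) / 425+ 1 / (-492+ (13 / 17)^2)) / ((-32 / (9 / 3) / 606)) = -326352513 / 4249208480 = -0.08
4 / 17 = 0.24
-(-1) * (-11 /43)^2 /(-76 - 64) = -121 /258860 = -0.00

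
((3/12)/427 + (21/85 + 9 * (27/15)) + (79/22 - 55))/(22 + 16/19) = -1060821889/693089320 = -1.53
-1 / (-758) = 1 / 758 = 0.00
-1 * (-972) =972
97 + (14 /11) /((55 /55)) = 1081 /11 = 98.27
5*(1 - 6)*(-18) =450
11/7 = 1.57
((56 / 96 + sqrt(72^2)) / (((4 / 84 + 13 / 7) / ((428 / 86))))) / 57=652379 / 196080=3.33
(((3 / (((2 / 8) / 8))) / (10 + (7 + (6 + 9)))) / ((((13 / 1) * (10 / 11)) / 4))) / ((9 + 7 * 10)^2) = 66 / 405665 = 0.00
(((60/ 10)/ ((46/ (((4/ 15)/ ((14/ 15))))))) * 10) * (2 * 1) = 0.75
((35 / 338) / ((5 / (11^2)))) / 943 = 0.00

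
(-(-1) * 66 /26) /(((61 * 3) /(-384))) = -4224 /793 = -5.33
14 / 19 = 0.74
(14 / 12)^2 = 49 / 36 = 1.36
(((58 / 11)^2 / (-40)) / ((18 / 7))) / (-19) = 5887 / 413820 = 0.01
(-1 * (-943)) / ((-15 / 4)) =-3772 / 15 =-251.47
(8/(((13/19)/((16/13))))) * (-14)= -34048/169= -201.47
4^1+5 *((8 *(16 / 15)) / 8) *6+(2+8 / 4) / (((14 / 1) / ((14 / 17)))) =616 / 17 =36.24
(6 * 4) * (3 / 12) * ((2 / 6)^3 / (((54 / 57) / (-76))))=-1444 / 81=-17.83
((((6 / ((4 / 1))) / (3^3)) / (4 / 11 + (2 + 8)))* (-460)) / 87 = -1265 / 44631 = -0.03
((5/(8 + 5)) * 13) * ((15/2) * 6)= 225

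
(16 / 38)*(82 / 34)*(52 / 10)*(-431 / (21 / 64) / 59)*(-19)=235236352 / 105315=2233.65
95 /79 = 1.20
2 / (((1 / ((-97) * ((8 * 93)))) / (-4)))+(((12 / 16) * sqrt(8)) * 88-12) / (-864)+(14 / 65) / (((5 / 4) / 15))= 2701982081 / 4680-11 * sqrt(2) / 72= 577346.38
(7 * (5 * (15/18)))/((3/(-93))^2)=168175/6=28029.17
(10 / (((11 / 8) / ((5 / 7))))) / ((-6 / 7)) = -200 / 33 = -6.06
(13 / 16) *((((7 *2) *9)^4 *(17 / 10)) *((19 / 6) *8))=44097788826 / 5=8819557765.20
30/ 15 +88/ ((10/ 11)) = 494/ 5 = 98.80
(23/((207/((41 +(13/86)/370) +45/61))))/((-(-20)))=81014513/349383600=0.23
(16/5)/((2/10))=16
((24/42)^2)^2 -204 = -489548/2401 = -203.89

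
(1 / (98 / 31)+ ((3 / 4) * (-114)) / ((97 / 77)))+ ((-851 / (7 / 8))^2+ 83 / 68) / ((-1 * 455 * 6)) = -365324277763 / 882346920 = -414.04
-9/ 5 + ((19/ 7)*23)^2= 954404/ 245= 3895.53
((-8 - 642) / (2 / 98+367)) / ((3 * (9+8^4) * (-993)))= 3185 / 21992264928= 0.00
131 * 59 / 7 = 7729 / 7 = 1104.14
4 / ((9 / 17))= 68 / 9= 7.56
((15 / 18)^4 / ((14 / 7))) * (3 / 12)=625 / 10368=0.06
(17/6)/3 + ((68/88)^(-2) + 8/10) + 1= 114943/26010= 4.42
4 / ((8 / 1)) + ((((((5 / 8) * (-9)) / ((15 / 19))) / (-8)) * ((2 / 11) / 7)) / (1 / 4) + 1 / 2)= 673 / 616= 1.09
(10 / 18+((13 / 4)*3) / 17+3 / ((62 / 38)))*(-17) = -56305 / 1116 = -50.45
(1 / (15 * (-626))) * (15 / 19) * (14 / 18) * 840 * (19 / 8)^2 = -4655 / 15024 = -0.31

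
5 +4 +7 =16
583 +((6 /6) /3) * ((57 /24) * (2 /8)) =55987 /96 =583.20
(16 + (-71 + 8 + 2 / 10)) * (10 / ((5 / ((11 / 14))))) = -2574 / 35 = -73.54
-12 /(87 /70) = -280 /29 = -9.66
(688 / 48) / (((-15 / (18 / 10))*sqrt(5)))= -43*sqrt(5) / 125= -0.77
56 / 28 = 2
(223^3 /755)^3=1363778273695777847263 /430368875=3168858978697.70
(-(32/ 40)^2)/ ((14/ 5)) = -8/ 35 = -0.23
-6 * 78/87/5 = -156/145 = -1.08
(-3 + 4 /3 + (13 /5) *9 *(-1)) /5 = -376 /75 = -5.01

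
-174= -174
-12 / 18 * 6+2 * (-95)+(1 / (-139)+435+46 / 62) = 1041635 / 4309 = 241.73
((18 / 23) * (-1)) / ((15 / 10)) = -12 / 23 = -0.52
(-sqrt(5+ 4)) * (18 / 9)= -6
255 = 255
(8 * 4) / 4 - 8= 0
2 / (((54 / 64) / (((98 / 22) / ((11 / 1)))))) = 3136 / 3267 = 0.96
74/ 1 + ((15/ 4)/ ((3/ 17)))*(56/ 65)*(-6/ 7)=758/ 13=58.31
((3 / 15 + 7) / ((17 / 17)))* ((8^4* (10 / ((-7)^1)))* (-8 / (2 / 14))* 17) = 40108032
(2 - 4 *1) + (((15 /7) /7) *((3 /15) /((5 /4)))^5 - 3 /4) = -2.75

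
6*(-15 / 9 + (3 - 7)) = -34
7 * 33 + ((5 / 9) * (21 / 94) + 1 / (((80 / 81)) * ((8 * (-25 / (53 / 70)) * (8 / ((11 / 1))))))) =291986301557 / 1263360000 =231.12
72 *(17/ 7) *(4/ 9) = 77.71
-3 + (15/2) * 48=357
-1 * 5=-5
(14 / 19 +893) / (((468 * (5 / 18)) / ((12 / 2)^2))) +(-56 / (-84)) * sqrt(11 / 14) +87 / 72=sqrt(154) / 21 +7371607 / 29640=249.30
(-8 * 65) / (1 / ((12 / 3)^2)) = -8320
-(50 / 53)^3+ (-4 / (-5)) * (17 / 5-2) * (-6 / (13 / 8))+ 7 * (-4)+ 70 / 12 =-7879502453 / 290310150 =-27.14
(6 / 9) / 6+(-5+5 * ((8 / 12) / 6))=-13 / 3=-4.33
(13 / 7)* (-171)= -2223 / 7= -317.57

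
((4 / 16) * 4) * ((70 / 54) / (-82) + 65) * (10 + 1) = 1582625 / 2214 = 714.83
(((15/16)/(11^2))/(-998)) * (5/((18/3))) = -25/3864256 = -0.00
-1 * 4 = -4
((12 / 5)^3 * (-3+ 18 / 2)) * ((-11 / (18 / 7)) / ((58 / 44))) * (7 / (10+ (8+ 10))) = -243936 / 3625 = -67.29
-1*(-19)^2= -361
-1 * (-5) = 5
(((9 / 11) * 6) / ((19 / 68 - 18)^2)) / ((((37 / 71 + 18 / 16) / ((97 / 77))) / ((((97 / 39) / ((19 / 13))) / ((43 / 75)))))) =78497254656 / 2210559665545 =0.04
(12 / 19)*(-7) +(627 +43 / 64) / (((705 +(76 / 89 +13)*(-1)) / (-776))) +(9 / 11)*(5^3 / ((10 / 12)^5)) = -106276336769 / 233745600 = -454.67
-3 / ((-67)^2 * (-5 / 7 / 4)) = 84 / 22445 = 0.00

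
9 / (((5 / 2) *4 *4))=9 / 40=0.22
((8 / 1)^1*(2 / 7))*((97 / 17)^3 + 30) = 493.18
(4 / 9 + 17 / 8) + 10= 905 / 72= 12.57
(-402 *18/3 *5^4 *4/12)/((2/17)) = -4271250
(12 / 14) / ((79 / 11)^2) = 726 / 43687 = 0.02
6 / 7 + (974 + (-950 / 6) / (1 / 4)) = 7172 / 21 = 341.52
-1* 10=-10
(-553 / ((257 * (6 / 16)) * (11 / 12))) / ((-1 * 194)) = 8848 / 274219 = 0.03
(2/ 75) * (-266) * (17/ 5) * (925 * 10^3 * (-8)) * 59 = 10529627733.33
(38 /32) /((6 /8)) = 19 /12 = 1.58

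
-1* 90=-90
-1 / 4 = -0.25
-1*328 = -328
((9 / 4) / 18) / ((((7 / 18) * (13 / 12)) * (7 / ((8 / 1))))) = 0.34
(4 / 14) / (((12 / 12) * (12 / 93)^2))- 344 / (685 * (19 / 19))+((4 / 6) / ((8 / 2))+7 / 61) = 118916383 / 7019880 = 16.94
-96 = -96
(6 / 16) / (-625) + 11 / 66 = 0.17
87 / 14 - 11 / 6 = 4.38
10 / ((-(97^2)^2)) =-10 / 88529281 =-0.00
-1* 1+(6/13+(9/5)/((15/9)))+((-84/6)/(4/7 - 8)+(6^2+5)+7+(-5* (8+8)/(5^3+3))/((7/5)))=909631/18200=49.98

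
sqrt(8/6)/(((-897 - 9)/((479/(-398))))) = 479 * sqrt(3)/540882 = 0.00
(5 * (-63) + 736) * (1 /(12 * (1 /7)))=2947 /12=245.58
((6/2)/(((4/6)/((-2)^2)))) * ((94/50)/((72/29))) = 13.63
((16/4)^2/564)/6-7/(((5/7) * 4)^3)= -999623/3384000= -0.30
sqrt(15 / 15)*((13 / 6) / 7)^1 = 0.31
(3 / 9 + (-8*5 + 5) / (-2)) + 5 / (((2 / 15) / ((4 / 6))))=257 / 6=42.83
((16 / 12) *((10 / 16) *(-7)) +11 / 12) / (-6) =59 / 72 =0.82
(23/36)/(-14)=-23/504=-0.05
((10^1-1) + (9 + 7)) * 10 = 250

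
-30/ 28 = -15/ 14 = -1.07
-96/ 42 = -2.29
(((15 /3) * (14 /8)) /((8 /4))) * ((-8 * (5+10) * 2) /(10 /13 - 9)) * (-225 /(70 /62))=-2720250 /107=-25422.90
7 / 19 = 0.37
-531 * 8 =-4248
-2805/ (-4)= 2805/ 4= 701.25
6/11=0.55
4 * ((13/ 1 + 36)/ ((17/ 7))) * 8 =10976/ 17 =645.65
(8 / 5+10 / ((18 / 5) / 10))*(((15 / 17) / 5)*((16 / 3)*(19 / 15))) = 401888 / 11475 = 35.02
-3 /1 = -3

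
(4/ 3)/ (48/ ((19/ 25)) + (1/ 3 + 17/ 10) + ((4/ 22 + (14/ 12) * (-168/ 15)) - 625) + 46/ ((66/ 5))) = -0.00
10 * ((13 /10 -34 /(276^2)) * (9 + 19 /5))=3959792 /23805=166.34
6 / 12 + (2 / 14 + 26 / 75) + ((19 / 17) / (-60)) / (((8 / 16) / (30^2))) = -580837 / 17850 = -32.54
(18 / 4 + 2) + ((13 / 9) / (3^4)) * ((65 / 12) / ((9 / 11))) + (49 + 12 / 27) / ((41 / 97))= 123.60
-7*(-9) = 63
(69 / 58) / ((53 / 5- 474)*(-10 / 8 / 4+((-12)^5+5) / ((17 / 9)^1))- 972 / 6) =46920 / 2407597618109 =0.00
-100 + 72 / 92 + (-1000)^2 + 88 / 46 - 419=22988125 / 23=999483.70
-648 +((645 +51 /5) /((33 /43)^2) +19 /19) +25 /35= 1974232 /4235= 466.17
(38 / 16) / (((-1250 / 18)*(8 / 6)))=-513 / 20000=-0.03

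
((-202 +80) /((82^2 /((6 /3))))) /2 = -61 /3362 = -0.02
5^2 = 25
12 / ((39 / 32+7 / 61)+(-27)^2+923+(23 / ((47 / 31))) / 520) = 71560320 / 9859596857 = 0.01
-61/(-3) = 61/3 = 20.33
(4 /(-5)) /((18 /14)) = -28 /45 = -0.62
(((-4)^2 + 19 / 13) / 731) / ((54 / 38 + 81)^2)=81947 / 23304739068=0.00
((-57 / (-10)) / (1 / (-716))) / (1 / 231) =-4713786 / 5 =-942757.20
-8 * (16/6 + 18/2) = -280/3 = -93.33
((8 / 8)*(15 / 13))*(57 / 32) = 855 / 416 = 2.06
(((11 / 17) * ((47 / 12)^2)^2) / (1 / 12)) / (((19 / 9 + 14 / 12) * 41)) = 13.60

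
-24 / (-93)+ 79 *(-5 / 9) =-12173 / 279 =-43.63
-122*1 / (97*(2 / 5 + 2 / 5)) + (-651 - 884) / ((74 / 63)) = -4695835 / 3589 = -1308.40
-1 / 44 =-0.02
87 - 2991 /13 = -1860 /13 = -143.08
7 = 7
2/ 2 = 1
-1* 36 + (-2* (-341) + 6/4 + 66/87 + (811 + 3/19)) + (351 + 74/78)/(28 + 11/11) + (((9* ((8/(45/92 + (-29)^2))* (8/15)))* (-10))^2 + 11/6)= 63262382803313288/42930666100907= 1473.59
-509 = -509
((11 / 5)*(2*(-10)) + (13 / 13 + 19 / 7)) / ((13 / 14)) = -564 / 13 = -43.38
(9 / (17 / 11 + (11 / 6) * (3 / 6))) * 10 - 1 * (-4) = 2636 / 65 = 40.55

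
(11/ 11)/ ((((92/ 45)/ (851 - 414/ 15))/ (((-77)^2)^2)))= 56631549051/ 4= 14157887262.75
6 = 6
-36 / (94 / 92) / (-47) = 1656 / 2209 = 0.75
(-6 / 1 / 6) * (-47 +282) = -235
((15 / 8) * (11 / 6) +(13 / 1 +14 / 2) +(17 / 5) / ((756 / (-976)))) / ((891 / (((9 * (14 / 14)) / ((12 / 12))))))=288007 / 1496880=0.19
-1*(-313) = 313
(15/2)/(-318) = -5/212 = -0.02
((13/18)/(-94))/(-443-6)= 13/759708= 0.00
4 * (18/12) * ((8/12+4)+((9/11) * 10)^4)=394069948/14641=26915.51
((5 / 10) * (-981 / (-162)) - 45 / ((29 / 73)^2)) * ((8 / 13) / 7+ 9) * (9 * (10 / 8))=-35318320985 / 1224496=-28843.15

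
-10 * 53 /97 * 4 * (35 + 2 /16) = -74465 /97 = -767.68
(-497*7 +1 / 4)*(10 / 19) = -69575 / 38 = -1830.92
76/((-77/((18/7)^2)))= -24624/3773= -6.53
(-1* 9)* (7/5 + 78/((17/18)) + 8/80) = -25731/34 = -756.79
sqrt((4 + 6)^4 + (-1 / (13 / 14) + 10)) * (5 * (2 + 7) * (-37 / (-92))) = 1665 * sqrt(422877) / 598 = 1810.59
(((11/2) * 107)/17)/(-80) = -1177/2720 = -0.43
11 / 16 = 0.69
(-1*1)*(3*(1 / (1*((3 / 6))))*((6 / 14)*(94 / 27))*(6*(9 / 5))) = -3384 / 35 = -96.69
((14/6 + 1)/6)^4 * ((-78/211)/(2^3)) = -8125/1845828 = -0.00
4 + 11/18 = 83/18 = 4.61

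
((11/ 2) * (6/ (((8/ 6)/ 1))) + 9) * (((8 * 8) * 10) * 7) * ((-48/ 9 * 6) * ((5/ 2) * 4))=-48384000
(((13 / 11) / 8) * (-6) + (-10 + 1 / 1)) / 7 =-435 / 308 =-1.41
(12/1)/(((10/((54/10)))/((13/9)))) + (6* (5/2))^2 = 5859/25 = 234.36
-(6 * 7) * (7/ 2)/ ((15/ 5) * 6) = -49/ 6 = -8.17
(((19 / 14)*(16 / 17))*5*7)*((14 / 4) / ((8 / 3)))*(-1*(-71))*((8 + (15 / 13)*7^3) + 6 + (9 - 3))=765591225 / 442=1732106.84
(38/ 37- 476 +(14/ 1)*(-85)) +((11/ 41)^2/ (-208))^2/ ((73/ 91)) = -42291249514583917/ 25400562174208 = -1664.97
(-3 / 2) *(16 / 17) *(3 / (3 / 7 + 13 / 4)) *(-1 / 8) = 252 / 1751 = 0.14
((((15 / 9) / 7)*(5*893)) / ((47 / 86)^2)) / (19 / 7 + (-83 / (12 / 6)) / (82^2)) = 1314.34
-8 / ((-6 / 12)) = 16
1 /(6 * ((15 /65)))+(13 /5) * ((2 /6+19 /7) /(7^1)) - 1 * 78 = -335803 /4410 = -76.15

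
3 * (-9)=-27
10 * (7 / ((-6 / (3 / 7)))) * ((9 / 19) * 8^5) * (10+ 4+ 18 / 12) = -1202930.53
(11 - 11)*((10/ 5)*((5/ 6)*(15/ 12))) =0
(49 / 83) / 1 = 49 / 83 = 0.59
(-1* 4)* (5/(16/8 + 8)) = -2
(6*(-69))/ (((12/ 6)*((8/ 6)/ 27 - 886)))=16767/ 71762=0.23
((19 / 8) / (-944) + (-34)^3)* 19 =-5639652713 / 7552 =-746776.05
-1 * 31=-31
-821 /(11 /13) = -10673 /11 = -970.27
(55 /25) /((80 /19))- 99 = -39391 /400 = -98.48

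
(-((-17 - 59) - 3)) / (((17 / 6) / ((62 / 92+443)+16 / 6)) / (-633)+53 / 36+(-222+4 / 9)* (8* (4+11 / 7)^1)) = -258735217860 / 32337236505689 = -0.01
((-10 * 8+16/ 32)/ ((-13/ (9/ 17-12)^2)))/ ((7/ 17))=465075/ 238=1954.10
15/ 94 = 0.16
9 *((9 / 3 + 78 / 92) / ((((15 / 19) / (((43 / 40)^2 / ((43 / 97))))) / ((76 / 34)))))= 799543161 / 3128000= 255.61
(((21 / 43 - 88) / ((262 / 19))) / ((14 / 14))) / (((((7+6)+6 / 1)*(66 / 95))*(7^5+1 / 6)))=-357485 / 12497069618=-0.00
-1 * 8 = -8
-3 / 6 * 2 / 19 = -1 / 19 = -0.05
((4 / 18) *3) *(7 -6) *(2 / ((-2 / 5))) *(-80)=266.67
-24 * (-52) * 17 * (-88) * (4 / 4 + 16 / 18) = -10579712 / 3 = -3526570.67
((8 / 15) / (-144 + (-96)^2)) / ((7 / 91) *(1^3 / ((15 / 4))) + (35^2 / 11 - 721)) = -143 / 1482847884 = -0.00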